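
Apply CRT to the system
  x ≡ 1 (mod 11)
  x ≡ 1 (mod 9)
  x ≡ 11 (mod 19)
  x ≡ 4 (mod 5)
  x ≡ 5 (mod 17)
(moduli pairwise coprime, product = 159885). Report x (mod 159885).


Product of moduli M = 11 · 9 · 19 · 5 · 17 = 159885.
Merge one congruence at a time:
  Start: x ≡ 1 (mod 11).
  Combine with x ≡ 1 (mod 9); new modulus lcm = 99.
    Write x = 1 + 11·t and substitute into x ≡ 1 (mod 9): 11·t ≡ 1 − 1 = 0 (mod 9).
    Reduce coefficients mod 9: 2·t ≡ 0 (mod 9).
    The inverse of 2 mod 9 is 5 (since 2·5 = 10 = 1·9 + 1), so t ≡ 5·0 = 0 ≡ 0 (mod 9).
    Then x = 1 + 11·0 = 1, valid modulo lcm(11, 9) = 99: x ≡ 1 (mod 99).
  Combine with x ≡ 11 (mod 19); new modulus lcm = 1881.
    Write x = 1 + 99·t and substitute into x ≡ 11 (mod 19): 99·t ≡ 11 − 1 = 10 (mod 19).
    Reduce coefficients mod 19: 4·t ≡ 10 (mod 19).
    The inverse of 4 mod 19 is 5 (since 4·5 = 20 = 1·19 + 1), so t ≡ 5·10 = 50 ≡ 12 (mod 19).
    Then x = 1 + 99·12 = 1189, valid modulo lcm(99, 19) = 1881: x ≡ 1189 (mod 1881).
  Combine with x ≡ 4 (mod 5); new modulus lcm = 9405.
    Write x = 1189 + 1881·t and substitute into x ≡ 4 (mod 5): 1881·t ≡ 4 − 1189 = -1185 (mod 5).
    Reduce coefficients mod 5: 1·t ≡ 0 (mod 5).
    So t ≡ 0 (mod 5).
    Then x = 1189 + 1881·0 = 1189, valid modulo lcm(1881, 5) = 9405: x ≡ 1189 (mod 9405).
  Combine with x ≡ 5 (mod 17); new modulus lcm = 159885.
    Write x = 1189 + 9405·t and substitute into x ≡ 5 (mod 17): 9405·t ≡ 5 − 1189 = -1184 (mod 17).
    Reduce coefficients mod 17: 4·t ≡ 6 (mod 17).
    The inverse of 4 mod 17 is 13 (since 4·13 = 52 = 3·17 + 1), so t ≡ 13·6 = 78 ≡ 10 (mod 17).
    Then x = 1189 + 9405·10 = 95239, valid modulo lcm(9405, 17) = 159885: x ≡ 95239 (mod 159885).
Verify against each original: 95239 mod 11 = 1, 95239 mod 9 = 1, 95239 mod 19 = 11, 95239 mod 5 = 4, 95239 mod 17 = 5.

x ≡ 95239 (mod 159885).


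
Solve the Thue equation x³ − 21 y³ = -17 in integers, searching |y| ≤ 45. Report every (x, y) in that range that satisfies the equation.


The equation is x³ - 21y³ = -17. For fixed y, x³ = 21·y³ − 17, so a solution requires the RHS to be a perfect cube.
Strategy: iterate y from -45 to 45, compute RHS = 21·y³ − 17, and check whether it is a (positive or negative) perfect cube.
Check small values of y:
  y = 0: RHS = -17 is not a perfect cube.
  y = 1: RHS = 4 is not a perfect cube.
  y = -1: RHS = -38 is not a perfect cube.
  y = 2: RHS = 151 is not a perfect cube.
  y = -2: RHS = -185 is not a perfect cube.
  y = 3: RHS = 550 is not a perfect cube.
  y = -3: RHS = -584 is not a perfect cube.
Continuing the search up to |y| = 45 finds no solutions either.
No (x, y) in the scanned range satisfies the equation.

No integer solutions with |y| ≤ 45.


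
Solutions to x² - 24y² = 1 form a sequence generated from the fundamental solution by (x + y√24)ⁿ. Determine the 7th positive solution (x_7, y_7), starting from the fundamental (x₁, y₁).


Step 1: Find the fundamental solution (x₁, y₁) of x² - 24y² = 1.
  Expand √24 as a continued fraction. a₀ = ⌊√24⌋ = 4; iterate m_{k+1} = d_k·a_k − m_k, d_{k+1} = (24 − m_{k+1}²)/d_k, a_{k+1} = ⌊(a₀ + m_{k+1})/d_{k+1}⌋ (starting m₀ = 0, d₀ = 1), with convergents p_k = a_k·p_{k-1} + p_{k-2}, q_k = a_k·q_{k-1} + q_{k-2} (p₋₁ = 1, q₋₁ = 0):
  k = 0: a₀ = 4; p₀/q₀ = 4/1; p₀² − 24·q₀² = 16 − 24 = -8.
  k = 1: m = 4, d = 8, a = ⌊(4 + 4)/8⌋ = 1; p/q = (1·4 + 1)/(1·1 + 0) = 5/1; p² − 24·q² = 25 − 24 = 1.
  The first convergent with p² − 24·q² = 1 gives the fundamental solution (x₁, y₁) = (5, 1).
Step 2: Apply the recurrence (x_{n+1}, y_{n+1}) = (x₁x_n + 24y₁y_n, x₁y_n + y₁x_n) repeatedly.
  From (x_1, y_1) = (5, 1): x_2 = 5·5 + 24·1·1 = 49; y_2 = 5·1 + 1·5 = 10.
  From (x_2, y_2) = (49, 10): x_3 = 5·49 + 24·1·10 = 485; y_3 = 5·10 + 1·49 = 99.
  From (x_3, y_3) = (485, 99): x_4 = 5·485 + 24·1·99 = 4801; y_4 = 5·99 + 1·485 = 980.
  From (x_4, y_4) = (4801, 980): x_5 = 5·4801 + 24·1·980 = 47525; y_5 = 5·980 + 1·4801 = 9701.
  From (x_5, y_5) = (47525, 9701): x_6 = 5·47525 + 24·1·9701 = 470449; y_6 = 5·9701 + 1·47525 = 96030.
  From (x_6, y_6) = (470449, 96030): x_7 = 5·470449 + 24·1·96030 = 4656965; y_7 = 5·96030 + 1·470449 = 950599.
Step 3: Verify x_7² - 24·y_7² = 21687323011225 - 21687323011224 = 1 (should be 1). ✓

(x_1, y_1) = (5, 1); (x_7, y_7) = (4656965, 950599).


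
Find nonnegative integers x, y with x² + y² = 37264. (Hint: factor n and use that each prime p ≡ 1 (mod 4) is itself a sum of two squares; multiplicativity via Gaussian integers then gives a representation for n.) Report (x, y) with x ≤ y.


Step 1: Factor n = 37264 = 2^4 · 17 · 137.
Step 2: Check the mod-4 condition on each prime factor: 2 = 2 (special); 17 ≡ 1 (mod 4), exponent 1; 137 ≡ 1 (mod 4), exponent 1.
All primes ≡ 3 (mod 4) appear to even exponent (or don't appear), so by the two-squares theorem n IS expressible as a sum of two squares.
Step 3: Build a representation. Group n = k² · m with k = 4 and m = 17 · 137 = 2329 (a product of primes ≡ 1 (mod 4)); a representation of m scales to one of n via (k·x)² + (k·y)² = k²(x² + y²). Each prime p ≡ 1 (mod 4) is itself a sum of two squares; find a² by testing p − a² for a perfect square:
  17: 17 − 1² = 16 = 4² ⇒ 17 = 1² + 4².
  137: 137 − 1² = 136, 137 − 2² = 133, 137 − 3² = 128, 137 − 4² = 121 = 11² ⇒ 137 = 4² + 11².
  Combine using the Brahmagupta–Fibonacci identity (a² + b²)(c² + d²) = (ac − bd)² + (ad + bc)² = (ac + bd)² + (ad − bc)²:
  17 · 137 = 2329: from (1² + 4²)(4² + 11²), take (1·4 − 4·11, 1·11 + 4·4) = (4 − 44, 11 + 16) = (-40, 27); dropping signs (only squares matter) gives (40, 27); check 40² + 27² = 1600 + 729 = 2329 ✓.
  Scale by k = 4: (4·40, 4·27) = (160, 108).
Step 4: Order so x ≤ y and verify: 108² + 160² = 11664 + 25600 = 37264 = n. ✓

n = 37264 = 108² + 160² (one valid representation with x ≤ y).


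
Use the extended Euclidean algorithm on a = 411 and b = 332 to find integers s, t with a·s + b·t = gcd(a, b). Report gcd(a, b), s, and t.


Euclidean algorithm on (411, 332) — divide until remainder is 0:
  411 = 1 · 332 + 79
  332 = 4 · 79 + 16
  79 = 4 · 16 + 15
  16 = 1 · 15 + 1
  15 = 15 · 1 + 0
gcd(411, 332) = 1.
Track Bezout coefficients alongside the remainders: start with r₀ = 411 = a·1 + b·0 (s = 1, t = 0) and r₁ = 332 = a·0 + b·1 (s = 0, t = 1); each new remainder r_{k+1} = r_{k-1} − q_k·r_k inherits s_{k+1} = s_{k-1} − q_k·s_k, t_{k+1} = t_{k-1} − q_k·t_k, so r_k = a·s_k + b·t_k at every step:
  q = 1: r = 79, s = 1 − 1·0 = 1, t = 0 − 1·1 = -1  (check: 411·1 + 332·(-1) = 79)
  q = 4: r = 16, s = 0 − 4·1 = -4, t = 1 − 4·(-1) = 5  (check: 411·(-4) + 332·5 = 16)
  q = 4: r = 15, s = 1 − 4·(-4) = 17, t = -1 − 4·5 = -21  (check: 411·17 + 332·(-21) = 15)
  q = 1: r = 1, s = -4 − 1·17 = -21, t = 5 − 1·(-21) = 26  (check: 411·(-21) + 332·26 = 1)
The row with r = 1 (the gcd) gives the Bezout coefficients s = -21, t = 26.
Result: 411 · (-21) + 332 · (26) = 1.

gcd(411, 332) = 1; s = -21, t = 26 (check: 411·(-21) + 332·26 = 1).


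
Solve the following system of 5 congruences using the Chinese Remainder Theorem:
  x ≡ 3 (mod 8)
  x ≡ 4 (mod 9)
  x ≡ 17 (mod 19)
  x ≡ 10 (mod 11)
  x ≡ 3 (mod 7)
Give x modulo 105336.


Product of moduli M = 8 · 9 · 19 · 11 · 7 = 105336.
Merge one congruence at a time:
  Start: x ≡ 3 (mod 8).
  Combine with x ≡ 4 (mod 9); new modulus lcm = 72.
    Write x = 3 + 8·t and substitute into x ≡ 4 (mod 9): 8·t ≡ 4 − 3 = 1 (mod 9).
    The inverse of 8 mod 9 is 8 (since 8·8 = 64 = 7·9 + 1), so t ≡ 8·1 = 8 ≡ 8 (mod 9).
    Then x = 3 + 8·8 = 67, valid modulo lcm(8, 9) = 72: x ≡ 67 (mod 72).
  Combine with x ≡ 17 (mod 19); new modulus lcm = 1368.
    Write x = 67 + 72·t and substitute into x ≡ 17 (mod 19): 72·t ≡ 17 − 67 = -50 (mod 19).
    Reduce coefficients mod 19: 15·t ≡ 7 (mod 19).
    The inverse of 15 mod 19 is 14 (since 15·14 = 210 = 11·19 + 1), so t ≡ 14·7 = 98 ≡ 3 (mod 19).
    Then x = 67 + 72·3 = 283, valid modulo lcm(72, 19) = 1368: x ≡ 283 (mod 1368).
  Combine with x ≡ 10 (mod 11); new modulus lcm = 15048.
    Write x = 283 + 1368·t and substitute into x ≡ 10 (mod 11): 1368·t ≡ 10 − 283 = -273 (mod 11).
    Reduce coefficients mod 11: 4·t ≡ 2 (mod 11).
    The inverse of 4 mod 11 is 3 (since 4·3 = 12 = 1·11 + 1), so t ≡ 3·2 = 6 ≡ 6 (mod 11).
    Then x = 283 + 1368·6 = 8491, valid modulo lcm(1368, 11) = 15048: x ≡ 8491 (mod 15048).
  Combine with x ≡ 3 (mod 7); new modulus lcm = 105336.
    Write x = 8491 + 15048·t and substitute into x ≡ 3 (mod 7): 15048·t ≡ 3 − 8491 = -8488 (mod 7).
    Reduce coefficients mod 7: 5·t ≡ 3 (mod 7).
    The inverse of 5 mod 7 is 3 (since 5·3 = 15 = 2·7 + 1), so t ≡ 3·3 = 9 ≡ 2 (mod 7).
    Then x = 8491 + 15048·2 = 38587, valid modulo lcm(15048, 7) = 105336: x ≡ 38587 (mod 105336).
Verify against each original: 38587 mod 8 = 3, 38587 mod 9 = 4, 38587 mod 19 = 17, 38587 mod 11 = 10, 38587 mod 7 = 3.

x ≡ 38587 (mod 105336).


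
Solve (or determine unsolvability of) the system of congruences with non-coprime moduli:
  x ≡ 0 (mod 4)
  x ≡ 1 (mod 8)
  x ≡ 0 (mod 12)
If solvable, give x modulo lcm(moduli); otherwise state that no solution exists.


Moduli 4, 8, 12 are not pairwise coprime, so CRT works modulo lcm(m_i) when all pairwise compatibility conditions hold.
Pairwise compatibility: gcd(m_i, m_j) must divide a_i - a_j for every pair.
Merge one congruence at a time:
  Start: x ≡ 0 (mod 4).
  Combine with x ≡ 1 (mod 8): gcd(4, 8) = 4, and 1 - 0 = 1 is NOT divisible by 4.
    ⇒ system is inconsistent (no integer solution).

No solution (the system is inconsistent).


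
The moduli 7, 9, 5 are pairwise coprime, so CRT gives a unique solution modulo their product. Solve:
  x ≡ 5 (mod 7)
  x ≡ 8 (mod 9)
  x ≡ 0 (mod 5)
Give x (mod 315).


Moduli 7, 9, 5 are pairwise coprime; by CRT there is a unique solution modulo M = 7 · 9 · 5 = 315.
Solve pairwise, accumulating the modulus:
  Start with x ≡ 5 (mod 7).
  Combine with x ≡ 8 (mod 9): since gcd(7, 9) = 1, we get a unique residue mod 63.
    Write x = 5 + 7·t and substitute into x ≡ 8 (mod 9): 7·t ≡ 8 − 5 = 3 (mod 9).
    The inverse of 7 mod 9 is 4 (since 7·4 = 28 = 3·9 + 1), so t ≡ 4·3 = 12 ≡ 3 (mod 9).
    Then x = 5 + 7·3 = 26, valid modulo lcm(7, 9) = 63: x ≡ 26 (mod 63).
  Combine with x ≡ 0 (mod 5): since gcd(63, 5) = 1, we get a unique residue mod 315.
    Write x = 26 + 63·t and substitute into x ≡ 0 (mod 5): 63·t ≡ 0 − 26 = -26 (mod 5).
    Reduce coefficients mod 5: 3·t ≡ 4 (mod 5).
    The inverse of 3 mod 5 is 2 (since 3·2 = 6 = 1·5 + 1), so t ≡ 2·4 = 8 ≡ 3 (mod 5).
    Then x = 26 + 63·3 = 215, valid modulo lcm(63, 5) = 315: x ≡ 215 (mod 315).
Verify: 215 mod 7 = 5 ✓, 215 mod 9 = 8 ✓, 215 mod 5 = 0 ✓.

x ≡ 215 (mod 315).


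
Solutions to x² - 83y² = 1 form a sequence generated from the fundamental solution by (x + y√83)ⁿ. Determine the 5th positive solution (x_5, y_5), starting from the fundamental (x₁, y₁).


Step 1: Find the fundamental solution (x₁, y₁) of x² - 83y² = 1.
  Expand √83 as a continued fraction. a₀ = ⌊√83⌋ = 9; iterate m_{k+1} = d_k·a_k − m_k, d_{k+1} = (83 − m_{k+1}²)/d_k, a_{k+1} = ⌊(a₀ + m_{k+1})/d_{k+1}⌋ (starting m₀ = 0, d₀ = 1), with convergents p_k = a_k·p_{k-1} + p_{k-2}, q_k = a_k·q_{k-1} + q_{k-2} (p₋₁ = 1, q₋₁ = 0):
  k = 0: a₀ = 9; p₀/q₀ = 9/1; p₀² − 83·q₀² = 81 − 83 = -2.
  k = 1: m = 9, d = 2, a = ⌊(9 + 9)/2⌋ = 9; p/q = (9·9 + 1)/(9·1 + 0) = 82/9; p² − 83·q² = 6724 − 6723 = 1.
  The first convergent with p² − 83·q² = 1 gives the fundamental solution (x₁, y₁) = (82, 9).
Step 2: Apply the recurrence (x_{n+1}, y_{n+1}) = (x₁x_n + 83y₁y_n, x₁y_n + y₁x_n) repeatedly.
  From (x_1, y_1) = (82, 9): x_2 = 82·82 + 83·9·9 = 13447; y_2 = 82·9 + 9·82 = 1476.
  From (x_2, y_2) = (13447, 1476): x_3 = 82·13447 + 83·9·1476 = 2205226; y_3 = 82·1476 + 9·13447 = 242055.
  From (x_3, y_3) = (2205226, 242055): x_4 = 82·2205226 + 83·9·242055 = 361643617; y_4 = 82·242055 + 9·2205226 = 39695544.
  From (x_4, y_4) = (361643617, 39695544): x_5 = 82·361643617 + 83·9·39695544 = 59307347962; y_5 = 82·39695544 + 9·361643617 = 6509827161.
Step 3: Verify x_5² - 83·y_5² = 3517361522285745553444 - 3517361522285745553443 = 1 (should be 1). ✓

(x_1, y_1) = (82, 9); (x_5, y_5) = (59307347962, 6509827161).


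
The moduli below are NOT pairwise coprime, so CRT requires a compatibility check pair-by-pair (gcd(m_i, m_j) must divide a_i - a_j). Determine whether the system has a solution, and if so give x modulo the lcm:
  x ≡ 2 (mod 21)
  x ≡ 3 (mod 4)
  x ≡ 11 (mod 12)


Moduli 21, 4, 12 are not pairwise coprime, so CRT works modulo lcm(m_i) when all pairwise compatibility conditions hold.
Pairwise compatibility: gcd(m_i, m_j) must divide a_i - a_j for every pair.
Merge one congruence at a time:
  Start: x ≡ 2 (mod 21).
  Combine with x ≡ 3 (mod 4): gcd(21, 4) = 1; 3 - 2 = 1, which IS divisible by 1, so compatible.
    Write x = 2 + 21·t and substitute into x ≡ 3 (mod 4): 21·t ≡ 3 − 2 = 1 (mod 4).
    Reduce coefficients mod 4: 1·t ≡ 1 (mod 4).
    So t ≡ 1 (mod 4).
    Then x = 2 + 21·1 = 23, valid modulo lcm(21, 4) = 84: x ≡ 23 (mod 84).
  Combine with x ≡ 11 (mod 12): gcd(84, 12) = 12; 11 - 23 = -12, which IS divisible by 12, so compatible.
    Write x = 23 + 84·t and substitute into x ≡ 11 (mod 12): 84·t ≡ 11 − 23 = -12 (mod 12).
    Divide the congruence (and modulus) by g = 12: 7·t ≡ -1 (mod 1).
    Modulo 1 every t works; take t = 0.
    Then x = 23 + 84·0 = 23, valid modulo lcm(84, 12) = 84: x ≡ 23 (mod 84).
Verify: 23 mod 21 = 2, 23 mod 4 = 3, 23 mod 12 = 11.

x ≡ 23 (mod 84).


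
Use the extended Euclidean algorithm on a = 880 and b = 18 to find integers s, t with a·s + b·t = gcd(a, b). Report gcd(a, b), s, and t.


Euclidean algorithm on (880, 18) — divide until remainder is 0:
  880 = 48 · 18 + 16
  18 = 1 · 16 + 2
  16 = 8 · 2 + 0
gcd(880, 18) = 2.
Track Bezout coefficients alongside the remainders: start with r₀ = 880 = a·1 + b·0 (s = 1, t = 0) and r₁ = 18 = a·0 + b·1 (s = 0, t = 1); each new remainder r_{k+1} = r_{k-1} − q_k·r_k inherits s_{k+1} = s_{k-1} − q_k·s_k, t_{k+1} = t_{k-1} − q_k·t_k, so r_k = a·s_k + b·t_k at every step:
  q = 48: r = 16, s = 1 − 48·0 = 1, t = 0 − 48·1 = -48  (check: 880·1 + 18·(-48) = 16)
  q = 1: r = 2, s = 0 − 1·1 = -1, t = 1 − 1·(-48) = 49  (check: 880·(-1) + 18·49 = 2)
The row with r = 2 (the gcd) gives the Bezout coefficients s = -1, t = 49.
Result: 880 · (-1) + 18 · (49) = 2.

gcd(880, 18) = 2; s = -1, t = 49 (check: 880·(-1) + 18·49 = 2).


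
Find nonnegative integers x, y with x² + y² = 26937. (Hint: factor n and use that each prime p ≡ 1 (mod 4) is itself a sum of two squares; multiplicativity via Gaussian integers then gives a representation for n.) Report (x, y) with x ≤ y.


Step 1: Factor n = 26937 = 3^2 · 41 · 73.
Step 2: Check the mod-4 condition on each prime factor: 3 ≡ 3 (mod 4), exponent 2 (must be even); 41 ≡ 1 (mod 4), exponent 1; 73 ≡ 1 (mod 4), exponent 1.
All primes ≡ 3 (mod 4) appear to even exponent (or don't appear), so by the two-squares theorem n IS expressible as a sum of two squares.
Step 3: Build a representation. Group n = k² · m with k = 3 and m = 41 · 73 = 2993 (a product of primes ≡ 1 (mod 4)); a representation of m scales to one of n via (k·x)² + (k·y)² = k²(x² + y²). Each prime p ≡ 1 (mod 4) is itself a sum of two squares; find a² by testing p − a² for a perfect square:
  41: 41 − 1² = 40, 41 − 2² = 37, 41 − 3² = 32, 41 − 4² = 25 = 5² ⇒ 41 = 4² + 5².
  73: 73 − 1² = 72, 73 − 2² = 69, 73 − 3² = 64 = 8² ⇒ 73 = 3² + 8².
  Combine using the Brahmagupta–Fibonacci identity (a² + b²)(c² + d²) = (ac − bd)² + (ad + bc)² = (ac + bd)² + (ad − bc)²:
  41 · 73 = 2993: from (4² + 5²)(3² + 8²), take (4·3 − 5·8, 4·8 + 5·3) = (12 − 40, 32 + 15) = (-28, 47); dropping signs (only squares matter) gives (28, 47); check 28² + 47² = 784 + 2209 = 2993 ✓.
  Scale by k = 3: (3·28, 3·47) = (84, 141).
Step 4: Order so x ≤ y and verify: 84² + 141² = 7056 + 19881 = 26937 = n. ✓

n = 26937 = 84² + 141² (one valid representation with x ≤ y).


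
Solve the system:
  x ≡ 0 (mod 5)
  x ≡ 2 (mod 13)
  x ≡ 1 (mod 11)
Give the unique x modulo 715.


Moduli 5, 13, 11 are pairwise coprime; by CRT there is a unique solution modulo M = 5 · 13 · 11 = 715.
Solve pairwise, accumulating the modulus:
  Start with x ≡ 0 (mod 5).
  Combine with x ≡ 2 (mod 13): since gcd(5, 13) = 1, we get a unique residue mod 65.
    Write x = 0 + 5·t and substitute into x ≡ 2 (mod 13): 5·t ≡ 2 − 0 = 2 (mod 13).
    The inverse of 5 mod 13 is 8 (since 5·8 = 40 = 3·13 + 1), so t ≡ 8·2 = 16 ≡ 3 (mod 13).
    Then x = 0 + 5·3 = 15, valid modulo lcm(5, 13) = 65: x ≡ 15 (mod 65).
  Combine with x ≡ 1 (mod 11): since gcd(65, 11) = 1, we get a unique residue mod 715.
    Write x = 15 + 65·t and substitute into x ≡ 1 (mod 11): 65·t ≡ 1 − 15 = -14 (mod 11).
    Reduce coefficients mod 11: 10·t ≡ 8 (mod 11).
    The inverse of 10 mod 11 is 10 (since 10·10 = 100 = 9·11 + 1), so t ≡ 10·8 = 80 ≡ 3 (mod 11).
    Then x = 15 + 65·3 = 210, valid modulo lcm(65, 11) = 715: x ≡ 210 (mod 715).
Verify: 210 mod 5 = 0 ✓, 210 mod 13 = 2 ✓, 210 mod 11 = 1 ✓.

x ≡ 210 (mod 715).


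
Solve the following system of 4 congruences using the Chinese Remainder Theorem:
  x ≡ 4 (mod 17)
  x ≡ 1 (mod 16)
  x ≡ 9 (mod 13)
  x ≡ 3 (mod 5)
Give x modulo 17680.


Product of moduli M = 17 · 16 · 13 · 5 = 17680.
Merge one congruence at a time:
  Start: x ≡ 4 (mod 17).
  Combine with x ≡ 1 (mod 16); new modulus lcm = 272.
    Write x = 4 + 17·t and substitute into x ≡ 1 (mod 16): 17·t ≡ 1 − 4 = -3 (mod 16).
    Reduce coefficients mod 16: 1·t ≡ 13 (mod 16).
    So t ≡ 13 (mod 16).
    Then x = 4 + 17·13 = 225, valid modulo lcm(17, 16) = 272: x ≡ 225 (mod 272).
  Combine with x ≡ 9 (mod 13); new modulus lcm = 3536.
    Write x = 225 + 272·t and substitute into x ≡ 9 (mod 13): 272·t ≡ 9 − 225 = -216 (mod 13).
    Reduce coefficients mod 13: 12·t ≡ 5 (mod 13).
    The inverse of 12 mod 13 is 12 (since 12·12 = 144 = 11·13 + 1), so t ≡ 12·5 = 60 ≡ 8 (mod 13).
    Then x = 225 + 272·8 = 2401, valid modulo lcm(272, 13) = 3536: x ≡ 2401 (mod 3536).
  Combine with x ≡ 3 (mod 5); new modulus lcm = 17680.
    Write x = 2401 + 3536·t and substitute into x ≡ 3 (mod 5): 3536·t ≡ 3 − 2401 = -2398 (mod 5).
    Reduce coefficients mod 5: 1·t ≡ 2 (mod 5).
    So t ≡ 2 (mod 5).
    Then x = 2401 + 3536·2 = 9473, valid modulo lcm(3536, 5) = 17680: x ≡ 9473 (mod 17680).
Verify against each original: 9473 mod 17 = 4, 9473 mod 16 = 1, 9473 mod 13 = 9, 9473 mod 5 = 3.

x ≡ 9473 (mod 17680).


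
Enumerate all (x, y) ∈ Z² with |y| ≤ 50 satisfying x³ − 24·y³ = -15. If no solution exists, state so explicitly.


The equation is x³ - 24y³ = -15. For fixed y, x³ = 24·y³ − 15, so a solution requires the RHS to be a perfect cube.
Strategy: iterate y from -50 to 50, compute RHS = 24·y³ − 15, and check whether it is a (positive or negative) perfect cube.
Check small values of y:
  y = 0: RHS = -15 is not a perfect cube.
  y = 1: RHS = 9 is not a perfect cube.
  y = -1: RHS = -39 is not a perfect cube.
  y = 2: RHS = 177 is not a perfect cube.
  y = -2: RHS = -207 is not a perfect cube.
  y = 3: RHS = 633 is not a perfect cube.
  y = -3: RHS = -663 is not a perfect cube.
Continuing the search up to |y| = 50 finds no solutions either.
No (x, y) in the scanned range satisfies the equation.

No integer solutions with |y| ≤ 50.


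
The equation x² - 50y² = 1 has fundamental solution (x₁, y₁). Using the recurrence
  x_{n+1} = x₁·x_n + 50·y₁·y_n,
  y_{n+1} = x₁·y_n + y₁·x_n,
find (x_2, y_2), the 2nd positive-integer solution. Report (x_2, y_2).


Step 1: Find the fundamental solution (x₁, y₁) of x² - 50y² = 1.
  Expand √50 as a continued fraction. a₀ = ⌊√50⌋ = 7; iterate m_{k+1} = d_k·a_k − m_k, d_{k+1} = (50 − m_{k+1}²)/d_k, a_{k+1} = ⌊(a₀ + m_{k+1})/d_{k+1}⌋ (starting m₀ = 0, d₀ = 1), with convergents p_k = a_k·p_{k-1} + p_{k-2}, q_k = a_k·q_{k-1} + q_{k-2} (p₋₁ = 1, q₋₁ = 0):
  k = 0: a₀ = 7; p₀/q₀ = 7/1; p₀² − 50·q₀² = 49 − 50 = -1.
  k = 1: m = 7, d = 1, a = ⌊(7 + 7)/1⌋ = 14; p/q = (14·7 + 1)/(14·1 + 0) = 99/14; p² − 50·q² = 9801 − 9800 = 1.
  The first convergent with p² − 50·q² = 1 gives the fundamental solution (x₁, y₁) = (99, 14).
Step 2: Apply the recurrence (x_{n+1}, y_{n+1}) = (x₁x_n + 50y₁y_n, x₁y_n + y₁x_n) repeatedly.
  From (x_1, y_1) = (99, 14): x_2 = 99·99 + 50·14·14 = 19601; y_2 = 99·14 + 14·99 = 2772.
Step 3: Verify x_2² - 50·y_2² = 384199201 - 384199200 = 1 (should be 1). ✓

(x_1, y_1) = (99, 14); (x_2, y_2) = (19601, 2772).


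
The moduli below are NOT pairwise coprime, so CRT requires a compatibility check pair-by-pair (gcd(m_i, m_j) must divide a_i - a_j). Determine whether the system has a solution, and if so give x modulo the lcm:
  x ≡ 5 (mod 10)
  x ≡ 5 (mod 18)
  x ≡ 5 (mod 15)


Moduli 10, 18, 15 are not pairwise coprime, so CRT works modulo lcm(m_i) when all pairwise compatibility conditions hold.
Pairwise compatibility: gcd(m_i, m_j) must divide a_i - a_j for every pair.
Merge one congruence at a time:
  Start: x ≡ 5 (mod 10).
  Combine with x ≡ 5 (mod 18): gcd(10, 18) = 2; 5 - 5 = 0, which IS divisible by 2, so compatible.
    Write x = 5 + 10·t and substitute into x ≡ 5 (mod 18): 10·t ≡ 5 − 5 = 0 (mod 18).
    Divide the congruence (and modulus) by g = 2: 5·t ≡ 0 (mod 9).
    The inverse of 5 mod 9 is 2 (since 5·2 = 10 = 1·9 + 1), so t ≡ 2·0 = 0 ≡ 0 (mod 9).
    Then x = 5 + 10·0 = 5, valid modulo lcm(10, 18) = 90: x ≡ 5 (mod 90).
  Combine with x ≡ 5 (mod 15): gcd(90, 15) = 15; 5 - 5 = 0, which IS divisible by 15, so compatible.
    Write x = 5 + 90·t and substitute into x ≡ 5 (mod 15): 90·t ≡ 5 − 5 = 0 (mod 15).
    Divide the congruence (and modulus) by g = 15: 6·t ≡ 0 (mod 1).
    Modulo 1 every t works; take t = 0.
    Then x = 5 + 90·0 = 5, valid modulo lcm(90, 15) = 90: x ≡ 5 (mod 90).
Verify: 5 mod 10 = 5, 5 mod 18 = 5, 5 mod 15 = 5.

x ≡ 5 (mod 90).


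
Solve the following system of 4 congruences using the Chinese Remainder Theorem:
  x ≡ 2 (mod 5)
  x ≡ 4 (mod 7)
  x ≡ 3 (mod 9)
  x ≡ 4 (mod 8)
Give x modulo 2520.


Product of moduli M = 5 · 7 · 9 · 8 = 2520.
Merge one congruence at a time:
  Start: x ≡ 2 (mod 5).
  Combine with x ≡ 4 (mod 7); new modulus lcm = 35.
    Write x = 2 + 5·t and substitute into x ≡ 4 (mod 7): 5·t ≡ 4 − 2 = 2 (mod 7).
    The inverse of 5 mod 7 is 3 (since 5·3 = 15 = 2·7 + 1), so t ≡ 3·2 = 6 ≡ 6 (mod 7).
    Then x = 2 + 5·6 = 32, valid modulo lcm(5, 7) = 35: x ≡ 32 (mod 35).
  Combine with x ≡ 3 (mod 9); new modulus lcm = 315.
    Write x = 32 + 35·t and substitute into x ≡ 3 (mod 9): 35·t ≡ 3 − 32 = -29 (mod 9).
    Reduce coefficients mod 9: 8·t ≡ 7 (mod 9).
    The inverse of 8 mod 9 is 8 (since 8·8 = 64 = 7·9 + 1), so t ≡ 8·7 = 56 ≡ 2 (mod 9).
    Then x = 32 + 35·2 = 102, valid modulo lcm(35, 9) = 315: x ≡ 102 (mod 315).
  Combine with x ≡ 4 (mod 8); new modulus lcm = 2520.
    Write x = 102 + 315·t and substitute into x ≡ 4 (mod 8): 315·t ≡ 4 − 102 = -98 (mod 8).
    Reduce coefficients mod 8: 3·t ≡ 6 (mod 8).
    The inverse of 3 mod 8 is 3 (since 3·3 = 9 = 1·8 + 1), so t ≡ 3·6 = 18 ≡ 2 (mod 8).
    Then x = 102 + 315·2 = 732, valid modulo lcm(315, 8) = 2520: x ≡ 732 (mod 2520).
Verify against each original: 732 mod 5 = 2, 732 mod 7 = 4, 732 mod 9 = 3, 732 mod 8 = 4.

x ≡ 732 (mod 2520).


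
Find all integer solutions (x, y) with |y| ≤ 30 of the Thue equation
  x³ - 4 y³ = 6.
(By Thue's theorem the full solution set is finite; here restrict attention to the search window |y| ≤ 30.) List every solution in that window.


The equation is x³ - 4y³ = 6. For fixed y, x³ = 4·y³ + 6, so a solution requires the RHS to be a perfect cube.
Strategy: iterate y from -30 to 30, compute RHS = 4·y³ + 6, and check whether it is a (positive or negative) perfect cube.
Check small values of y:
  y = 0: RHS = 6 is not a perfect cube.
  y = 1: RHS = 10 is not a perfect cube.
  y = -1: RHS = 2 is not a perfect cube.
  y = 2: RHS = 38 is not a perfect cube.
  y = -2: RHS = -26 is not a perfect cube.
  y = 3: RHS = 114 is not a perfect cube.
  y = -3: RHS = -102 is not a perfect cube.
Continuing the search up to |y| = 30 finds no solutions either.
No (x, y) in the scanned range satisfies the equation.

No integer solutions with |y| ≤ 30.


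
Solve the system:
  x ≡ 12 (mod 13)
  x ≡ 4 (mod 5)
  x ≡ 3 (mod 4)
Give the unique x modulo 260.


Moduli 13, 5, 4 are pairwise coprime; by CRT there is a unique solution modulo M = 13 · 5 · 4 = 260.
Solve pairwise, accumulating the modulus:
  Start with x ≡ 12 (mod 13).
  Combine with x ≡ 4 (mod 5): since gcd(13, 5) = 1, we get a unique residue mod 65.
    Write x = 12 + 13·t and substitute into x ≡ 4 (mod 5): 13·t ≡ 4 − 12 = -8 (mod 5).
    Reduce coefficients mod 5: 3·t ≡ 2 (mod 5).
    The inverse of 3 mod 5 is 2 (since 3·2 = 6 = 1·5 + 1), so t ≡ 2·2 = 4 ≡ 4 (mod 5).
    Then x = 12 + 13·4 = 64, valid modulo lcm(13, 5) = 65: x ≡ 64 (mod 65).
  Combine with x ≡ 3 (mod 4): since gcd(65, 4) = 1, we get a unique residue mod 260.
    Write x = 64 + 65·t and substitute into x ≡ 3 (mod 4): 65·t ≡ 3 − 64 = -61 (mod 4).
    Reduce coefficients mod 4: 1·t ≡ 3 (mod 4).
    So t ≡ 3 (mod 4).
    Then x = 64 + 65·3 = 259, valid modulo lcm(65, 4) = 260: x ≡ 259 (mod 260).
Verify: 259 mod 13 = 12 ✓, 259 mod 5 = 4 ✓, 259 mod 4 = 3 ✓.

x ≡ 259 (mod 260).


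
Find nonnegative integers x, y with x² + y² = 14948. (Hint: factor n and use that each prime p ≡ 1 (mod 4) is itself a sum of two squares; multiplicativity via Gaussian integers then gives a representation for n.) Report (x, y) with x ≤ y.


Step 1: Factor n = 14948 = 2^2 · 37 · 101.
Step 2: Check the mod-4 condition on each prime factor: 2 = 2 (special); 37 ≡ 1 (mod 4), exponent 1; 101 ≡ 1 (mod 4), exponent 1.
All primes ≡ 3 (mod 4) appear to even exponent (or don't appear), so by the two-squares theorem n IS expressible as a sum of two squares.
Step 3: Build a representation. Group n = k² · m with k = 2 and m = 37 · 101 = 3737 (a product of primes ≡ 1 (mod 4)); a representation of m scales to one of n via (k·x)² + (k·y)² = k²(x² + y²). Each prime p ≡ 1 (mod 4) is itself a sum of two squares; find a² by testing p − a² for a perfect square:
  37: 37 − 1² = 36 = 6² ⇒ 37 = 1² + 6².
  101: 101 − 1² = 100 = 10² ⇒ 101 = 1² + 10².
  Combine using the Brahmagupta–Fibonacci identity (a² + b²)(c² + d²) = (ac − bd)² + (ad + bc)² = (ac + bd)² + (ad − bc)²:
  37 · 101 = 3737: from (1² + 6²)(1² + 10²), take (1·1 − 6·10, 1·10 + 6·1) = (1 − 60, 10 + 6) = (-59, 16); dropping signs (only squares matter) gives (59, 16); check 59² + 16² = 3481 + 256 = 3737 ✓.
  Scale by k = 2: (2·59, 2·16) = (118, 32).
Step 4: Order so x ≤ y and verify: 32² + 118² = 1024 + 13924 = 14948 = n. ✓

n = 14948 = 32² + 118² (one valid representation with x ≤ y).


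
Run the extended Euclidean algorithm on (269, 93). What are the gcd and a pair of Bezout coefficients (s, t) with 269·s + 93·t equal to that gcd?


Euclidean algorithm on (269, 93) — divide until remainder is 0:
  269 = 2 · 93 + 83
  93 = 1 · 83 + 10
  83 = 8 · 10 + 3
  10 = 3 · 3 + 1
  3 = 3 · 1 + 0
gcd(269, 93) = 1.
Track Bezout coefficients alongside the remainders: start with r₀ = 269 = a·1 + b·0 (s = 1, t = 0) and r₁ = 93 = a·0 + b·1 (s = 0, t = 1); each new remainder r_{k+1} = r_{k-1} − q_k·r_k inherits s_{k+1} = s_{k-1} − q_k·s_k, t_{k+1} = t_{k-1} − q_k·t_k, so r_k = a·s_k + b·t_k at every step:
  q = 2: r = 83, s = 1 − 2·0 = 1, t = 0 − 2·1 = -2  (check: 269·1 + 93·(-2) = 83)
  q = 1: r = 10, s = 0 − 1·1 = -1, t = 1 − 1·(-2) = 3  (check: 269·(-1) + 93·3 = 10)
  q = 8: r = 3, s = 1 − 8·(-1) = 9, t = -2 − 8·3 = -26  (check: 269·9 + 93·(-26) = 3)
  q = 3: r = 1, s = -1 − 3·9 = -28, t = 3 − 3·(-26) = 81  (check: 269·(-28) + 93·81 = 1)
The row with r = 1 (the gcd) gives the Bezout coefficients s = -28, t = 81.
Result: 269 · (-28) + 93 · (81) = 1.

gcd(269, 93) = 1; s = -28, t = 81 (check: 269·(-28) + 93·81 = 1).


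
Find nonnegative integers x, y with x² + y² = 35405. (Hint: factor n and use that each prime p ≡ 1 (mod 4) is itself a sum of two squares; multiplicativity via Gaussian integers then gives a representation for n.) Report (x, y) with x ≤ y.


Step 1: Factor n = 35405 = 5 · 73 · 97.
Step 2: Check the mod-4 condition on each prime factor: 5 ≡ 1 (mod 4), exponent 1; 73 ≡ 1 (mod 4), exponent 1; 97 ≡ 1 (mod 4), exponent 1.
All primes ≡ 3 (mod 4) appear to even exponent (or don't appear), so by the two-squares theorem n IS expressible as a sum of two squares.
Step 3: Build a representation. Here n = 5 · 73 · 97 is a product of primes ≡ 1 (mod 4). Each prime p ≡ 1 (mod 4) is itself a sum of two squares; find a² by testing p − a² for a perfect square:
  5: 5 − 1² = 4 = 2² ⇒ 5 = 1² + 2².
  73: 73 − 1² = 72, 73 − 2² = 69, 73 − 3² = 64 = 8² ⇒ 73 = 3² + 8².
  97: 97 − 1² = 96, 97 − 2² = 93, 97 − 3² = 88, 97 − 4² = 81 = 9² ⇒ 97 = 4² + 9².
  Combine using the Brahmagupta–Fibonacci identity (a² + b²)(c² + d²) = (ac − bd)² + (ad + bc)² = (ac + bd)² + (ad − bc)²:
  5 · 73 = 365: from (1² + 2²)(3² + 8²), take (1·3 − 2·8, 1·8 + 2·3) = (3 − 16, 8 + 6) = (-13, 14); dropping signs (only squares matter) gives (13, 14); check 13² + 14² = 169 + 196 = 365 ✓.
  365 · 97 = 35405: from (13² + 14²)(4² + 9²), take (13·4 − 14·9, 13·9 + 14·4) = (52 − 126, 117 + 56) = (-74, 173); dropping signs (only squares matter) gives (74, 173); check 74² + 173² = 5476 + 29929 = 35405 ✓.
Step 4: Order so x ≤ y and verify: 74² + 173² = 5476 + 29929 = 35405 = n. ✓

n = 35405 = 74² + 173² (one valid representation with x ≤ y).


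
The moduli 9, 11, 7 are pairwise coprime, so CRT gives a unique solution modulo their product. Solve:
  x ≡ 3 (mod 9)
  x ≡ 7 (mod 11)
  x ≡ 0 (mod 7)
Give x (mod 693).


Moduli 9, 11, 7 are pairwise coprime; by CRT there is a unique solution modulo M = 9 · 11 · 7 = 693.
Solve pairwise, accumulating the modulus:
  Start with x ≡ 3 (mod 9).
  Combine with x ≡ 7 (mod 11): since gcd(9, 11) = 1, we get a unique residue mod 99.
    Write x = 3 + 9·t and substitute into x ≡ 7 (mod 11): 9·t ≡ 7 − 3 = 4 (mod 11).
    The inverse of 9 mod 11 is 5 (since 9·5 = 45 = 4·11 + 1), so t ≡ 5·4 = 20 ≡ 9 (mod 11).
    Then x = 3 + 9·9 = 84, valid modulo lcm(9, 11) = 99: x ≡ 84 (mod 99).
  Combine with x ≡ 0 (mod 7): since gcd(99, 7) = 1, we get a unique residue mod 693.
    Write x = 84 + 99·t and substitute into x ≡ 0 (mod 7): 99·t ≡ 0 − 84 = -84 (mod 7).
    Reduce coefficients mod 7: 1·t ≡ 0 (mod 7).
    So t ≡ 0 (mod 7).
    Then x = 84 + 99·0 = 84, valid modulo lcm(99, 7) = 693: x ≡ 84 (mod 693).
Verify: 84 mod 9 = 3 ✓, 84 mod 11 = 7 ✓, 84 mod 7 = 0 ✓.

x ≡ 84 (mod 693).


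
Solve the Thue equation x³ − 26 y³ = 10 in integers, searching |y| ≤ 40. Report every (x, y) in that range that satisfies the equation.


The equation is x³ - 26y³ = 10. For fixed y, x³ = 26·y³ + 10, so a solution requires the RHS to be a perfect cube.
Strategy: iterate y from -40 to 40, compute RHS = 26·y³ + 10, and check whether it is a (positive or negative) perfect cube.
Check small values of y:
  y = 0: RHS = 10 is not a perfect cube.
  y = 1: RHS = 36 is not a perfect cube.
  y = -1: RHS = -16 is not a perfect cube.
  y = 2: RHS = 218 is not a perfect cube.
  y = -2: RHS = -198 is not a perfect cube.
  y = 3: RHS = 712 is not a perfect cube.
  y = -3: RHS = -692 is not a perfect cube.
Continuing the search up to |y| = 40 finds no solutions either.
No (x, y) in the scanned range satisfies the equation.

No integer solutions with |y| ≤ 40.


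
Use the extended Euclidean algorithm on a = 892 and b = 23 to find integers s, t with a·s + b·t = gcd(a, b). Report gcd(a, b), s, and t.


Euclidean algorithm on (892, 23) — divide until remainder is 0:
  892 = 38 · 23 + 18
  23 = 1 · 18 + 5
  18 = 3 · 5 + 3
  5 = 1 · 3 + 2
  3 = 1 · 2 + 1
  2 = 2 · 1 + 0
gcd(892, 23) = 1.
Track Bezout coefficients alongside the remainders: start with r₀ = 892 = a·1 + b·0 (s = 1, t = 0) and r₁ = 23 = a·0 + b·1 (s = 0, t = 1); each new remainder r_{k+1} = r_{k-1} − q_k·r_k inherits s_{k+1} = s_{k-1} − q_k·s_k, t_{k+1} = t_{k-1} − q_k·t_k, so r_k = a·s_k + b·t_k at every step:
  q = 38: r = 18, s = 1 − 38·0 = 1, t = 0 − 38·1 = -38  (check: 892·1 + 23·(-38) = 18)
  q = 1: r = 5, s = 0 − 1·1 = -1, t = 1 − 1·(-38) = 39  (check: 892·(-1) + 23·39 = 5)
  q = 3: r = 3, s = 1 − 3·(-1) = 4, t = -38 − 3·39 = -155  (check: 892·4 + 23·(-155) = 3)
  q = 1: r = 2, s = -1 − 1·4 = -5, t = 39 − 1·(-155) = 194  (check: 892·(-5) + 23·194 = 2)
  q = 1: r = 1, s = 4 − 1·(-5) = 9, t = -155 − 1·194 = -349  (check: 892·9 + 23·(-349) = 1)
The row with r = 1 (the gcd) gives the Bezout coefficients s = 9, t = -349.
Result: 892 · (9) + 23 · (-349) = 1.

gcd(892, 23) = 1; s = 9, t = -349 (check: 892·9 + 23·(-349) = 1).


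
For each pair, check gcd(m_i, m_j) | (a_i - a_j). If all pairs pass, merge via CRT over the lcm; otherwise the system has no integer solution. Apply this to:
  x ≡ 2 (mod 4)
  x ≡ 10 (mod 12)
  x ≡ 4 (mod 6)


Moduli 4, 12, 6 are not pairwise coprime, so CRT works modulo lcm(m_i) when all pairwise compatibility conditions hold.
Pairwise compatibility: gcd(m_i, m_j) must divide a_i - a_j for every pair.
Merge one congruence at a time:
  Start: x ≡ 2 (mod 4).
  Combine with x ≡ 10 (mod 12): gcd(4, 12) = 4; 10 - 2 = 8, which IS divisible by 4, so compatible.
    Write x = 2 + 4·t and substitute into x ≡ 10 (mod 12): 4·t ≡ 10 − 2 = 8 (mod 12).
    Divide the congruence (and modulus) by g = 4: 1·t ≡ 2 (mod 3).
    So t ≡ 2 (mod 3).
    Then x = 2 + 4·2 = 10, valid modulo lcm(4, 12) = 12: x ≡ 10 (mod 12).
  Combine with x ≡ 4 (mod 6): gcd(12, 6) = 6; 4 - 10 = -6, which IS divisible by 6, so compatible.
    Write x = 10 + 12·t and substitute into x ≡ 4 (mod 6): 12·t ≡ 4 − 10 = -6 (mod 6).
    Divide the congruence (and modulus) by g = 6: 2·t ≡ -1 (mod 1).
    Modulo 1 every t works; take t = 0.
    Then x = 10 + 12·0 = 10, valid modulo lcm(12, 6) = 12: x ≡ 10 (mod 12).
Verify: 10 mod 4 = 2, 10 mod 12 = 10, 10 mod 6 = 4.

x ≡ 10 (mod 12).


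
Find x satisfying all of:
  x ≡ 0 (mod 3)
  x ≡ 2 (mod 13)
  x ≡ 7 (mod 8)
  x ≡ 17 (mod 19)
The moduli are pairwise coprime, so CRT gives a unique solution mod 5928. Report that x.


Product of moduli M = 3 · 13 · 8 · 19 = 5928.
Merge one congruence at a time:
  Start: x ≡ 0 (mod 3).
  Combine with x ≡ 2 (mod 13); new modulus lcm = 39.
    Write x = 0 + 3·t and substitute into x ≡ 2 (mod 13): 3·t ≡ 2 − 0 = 2 (mod 13).
    The inverse of 3 mod 13 is 9 (since 3·9 = 27 = 2·13 + 1), so t ≡ 9·2 = 18 ≡ 5 (mod 13).
    Then x = 0 + 3·5 = 15, valid modulo lcm(3, 13) = 39: x ≡ 15 (mod 39).
  Combine with x ≡ 7 (mod 8); new modulus lcm = 312.
    Write x = 15 + 39·t and substitute into x ≡ 7 (mod 8): 39·t ≡ 7 − 15 = -8 (mod 8).
    Reduce coefficients mod 8: 7·t ≡ 0 (mod 8).
    The inverse of 7 mod 8 is 7 (since 7·7 = 49 = 6·8 + 1), so t ≡ 7·0 = 0 ≡ 0 (mod 8).
    Then x = 15 + 39·0 = 15, valid modulo lcm(39, 8) = 312: x ≡ 15 (mod 312).
  Combine with x ≡ 17 (mod 19); new modulus lcm = 5928.
    Write x = 15 + 312·t and substitute into x ≡ 17 (mod 19): 312·t ≡ 17 − 15 = 2 (mod 19).
    Reduce coefficients mod 19: 8·t ≡ 2 (mod 19).
    The inverse of 8 mod 19 is 12 (since 8·12 = 96 = 5·19 + 1), so t ≡ 12·2 = 24 ≡ 5 (mod 19).
    Then x = 15 + 312·5 = 1575, valid modulo lcm(312, 19) = 5928: x ≡ 1575 (mod 5928).
Verify against each original: 1575 mod 3 = 0, 1575 mod 13 = 2, 1575 mod 8 = 7, 1575 mod 19 = 17.

x ≡ 1575 (mod 5928).


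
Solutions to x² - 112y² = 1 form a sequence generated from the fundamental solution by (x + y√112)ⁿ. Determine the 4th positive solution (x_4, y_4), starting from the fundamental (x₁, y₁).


Step 1: Find the fundamental solution (x₁, y₁) of x² - 112y² = 1.
  Expand √112 as a continued fraction. a₀ = ⌊√112⌋ = 10; iterate m_{k+1} = d_k·a_k − m_k, d_{k+1} = (112 − m_{k+1}²)/d_k, a_{k+1} = ⌊(a₀ + m_{k+1})/d_{k+1}⌋ (starting m₀ = 0, d₀ = 1), with convergents p_k = a_k·p_{k-1} + p_{k-2}, q_k = a_k·q_{k-1} + q_{k-2} (p₋₁ = 1, q₋₁ = 0):
  k = 0: a₀ = 10; p₀/q₀ = 10/1; p₀² − 112·q₀² = 100 − 112 = -12.
  k = 1: m = 10, d = 12, a = ⌊(10 + 10)/12⌋ = 1; p/q = (1·10 + 1)/(1·1 + 0) = 11/1; p² − 112·q² = 121 − 112 = 9.
  k = 2: m = 2, d = 9, a = ⌊(10 + 2)/9⌋ = 1; p/q = (1·11 + 10)/(1·1 + 1) = 21/2; p² − 112·q² = 441 − 448 = -7.
  k = 3: m = 7, d = 7, a = ⌊(10 + 7)/7⌋ = 2; p/q = (2·21 + 11)/(2·2 + 1) = 53/5; p² − 112·q² = 2809 − 2800 = 9.
  k = 4: m = 7, d = 9, a = ⌊(10 + 7)/9⌋ = 1; p/q = (1·53 + 21)/(1·5 + 2) = 74/7; p² − 112·q² = 5476 − 5488 = -12.
  k = 5: m = 2, d = 12, a = ⌊(10 + 2)/12⌋ = 1; p/q = (1·74 + 53)/(1·7 + 5) = 127/12; p² − 112·q² = 16129 − 16128 = 1.
  The first convergent with p² − 112·q² = 1 gives the fundamental solution (x₁, y₁) = (127, 12).
Step 2: Apply the recurrence (x_{n+1}, y_{n+1}) = (x₁x_n + 112y₁y_n, x₁y_n + y₁x_n) repeatedly.
  From (x_1, y_1) = (127, 12): x_2 = 127·127 + 112·12·12 = 32257; y_2 = 127·12 + 12·127 = 3048.
  From (x_2, y_2) = (32257, 3048): x_3 = 127·32257 + 112·12·3048 = 8193151; y_3 = 127·3048 + 12·32257 = 774180.
  From (x_3, y_3) = (8193151, 774180): x_4 = 127·8193151 + 112·12·774180 = 2081028097; y_4 = 127·774180 + 12·8193151 = 196638672.
Step 3: Verify x_4² - 112·y_4² = 4330677940503441409 - 4330677940503441408 = 1 (should be 1). ✓

(x_1, y_1) = (127, 12); (x_4, y_4) = (2081028097, 196638672).


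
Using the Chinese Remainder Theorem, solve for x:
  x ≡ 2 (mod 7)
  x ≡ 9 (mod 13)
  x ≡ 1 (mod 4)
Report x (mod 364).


Moduli 7, 13, 4 are pairwise coprime; by CRT there is a unique solution modulo M = 7 · 13 · 4 = 364.
Solve pairwise, accumulating the modulus:
  Start with x ≡ 2 (mod 7).
  Combine with x ≡ 9 (mod 13): since gcd(7, 13) = 1, we get a unique residue mod 91.
    Write x = 2 + 7·t and substitute into x ≡ 9 (mod 13): 7·t ≡ 9 − 2 = 7 (mod 13).
    The inverse of 7 mod 13 is 2 (since 7·2 = 14 = 1·13 + 1), so t ≡ 2·7 = 14 ≡ 1 (mod 13).
    Then x = 2 + 7·1 = 9, valid modulo lcm(7, 13) = 91: x ≡ 9 (mod 91).
  Combine with x ≡ 1 (mod 4): since gcd(91, 4) = 1, we get a unique residue mod 364.
    Write x = 9 + 91·t and substitute into x ≡ 1 (mod 4): 91·t ≡ 1 − 9 = -8 (mod 4).
    Reduce coefficients mod 4: 3·t ≡ 0 (mod 4).
    The inverse of 3 mod 4 is 3 (since 3·3 = 9 = 2·4 + 1), so t ≡ 3·0 = 0 ≡ 0 (mod 4).
    Then x = 9 + 91·0 = 9, valid modulo lcm(91, 4) = 364: x ≡ 9 (mod 364).
Verify: 9 mod 7 = 2 ✓, 9 mod 13 = 9 ✓, 9 mod 4 = 1 ✓.

x ≡ 9 (mod 364).


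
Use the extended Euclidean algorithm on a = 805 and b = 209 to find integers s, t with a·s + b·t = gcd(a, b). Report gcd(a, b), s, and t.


Euclidean algorithm on (805, 209) — divide until remainder is 0:
  805 = 3 · 209 + 178
  209 = 1 · 178 + 31
  178 = 5 · 31 + 23
  31 = 1 · 23 + 8
  23 = 2 · 8 + 7
  8 = 1 · 7 + 1
  7 = 7 · 1 + 0
gcd(805, 209) = 1.
Track Bezout coefficients alongside the remainders: start with r₀ = 805 = a·1 + b·0 (s = 1, t = 0) and r₁ = 209 = a·0 + b·1 (s = 0, t = 1); each new remainder r_{k+1} = r_{k-1} − q_k·r_k inherits s_{k+1} = s_{k-1} − q_k·s_k, t_{k+1} = t_{k-1} − q_k·t_k, so r_k = a·s_k + b·t_k at every step:
  q = 3: r = 178, s = 1 − 3·0 = 1, t = 0 − 3·1 = -3  (check: 805·1 + 209·(-3) = 178)
  q = 1: r = 31, s = 0 − 1·1 = -1, t = 1 − 1·(-3) = 4  (check: 805·(-1) + 209·4 = 31)
  q = 5: r = 23, s = 1 − 5·(-1) = 6, t = -3 − 5·4 = -23  (check: 805·6 + 209·(-23) = 23)
  q = 1: r = 8, s = -1 − 1·6 = -7, t = 4 − 1·(-23) = 27  (check: 805·(-7) + 209·27 = 8)
  q = 2: r = 7, s = 6 − 2·(-7) = 20, t = -23 − 2·27 = -77  (check: 805·20 + 209·(-77) = 7)
  q = 1: r = 1, s = -7 − 1·20 = -27, t = 27 − 1·(-77) = 104  (check: 805·(-27) + 209·104 = 1)
The row with r = 1 (the gcd) gives the Bezout coefficients s = -27, t = 104.
Result: 805 · (-27) + 209 · (104) = 1.

gcd(805, 209) = 1; s = -27, t = 104 (check: 805·(-27) + 209·104 = 1).
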